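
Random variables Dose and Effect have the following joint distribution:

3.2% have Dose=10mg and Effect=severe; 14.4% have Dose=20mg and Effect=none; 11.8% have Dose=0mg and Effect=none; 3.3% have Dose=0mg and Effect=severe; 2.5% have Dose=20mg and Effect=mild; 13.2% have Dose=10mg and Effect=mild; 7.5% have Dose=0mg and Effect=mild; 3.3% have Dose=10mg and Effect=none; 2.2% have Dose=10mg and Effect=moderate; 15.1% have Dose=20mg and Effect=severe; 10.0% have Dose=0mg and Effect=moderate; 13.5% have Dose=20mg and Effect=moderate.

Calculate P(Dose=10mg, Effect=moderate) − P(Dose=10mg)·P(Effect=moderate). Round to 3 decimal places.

-0.034

P(Dose=10mg) = 0.033 + 0.132 + 0.022 + 0.032 = 0.219.
P(Effect=moderate) = 0.100 + 0.022 + 0.135 = 0.257.
P(Dose=10mg, Effect=moderate) − P(Dose=10mg)P(Effect=moderate) = 0.022 − 0.219×0.257 = -0.034.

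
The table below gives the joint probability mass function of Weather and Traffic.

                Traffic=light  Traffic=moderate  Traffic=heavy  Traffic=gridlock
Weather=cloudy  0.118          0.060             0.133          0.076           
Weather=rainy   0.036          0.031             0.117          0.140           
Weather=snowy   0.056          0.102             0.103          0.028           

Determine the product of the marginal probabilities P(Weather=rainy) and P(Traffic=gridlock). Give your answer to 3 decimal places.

P(Weather=rainy) = 0.036 + 0.031 + 0.117 + 0.140 = 0.324.
P(Traffic=gridlock) = 0.076 + 0.140 + 0.028 = 0.244.
Product: 0.324 × 0.244 = 0.079.

0.079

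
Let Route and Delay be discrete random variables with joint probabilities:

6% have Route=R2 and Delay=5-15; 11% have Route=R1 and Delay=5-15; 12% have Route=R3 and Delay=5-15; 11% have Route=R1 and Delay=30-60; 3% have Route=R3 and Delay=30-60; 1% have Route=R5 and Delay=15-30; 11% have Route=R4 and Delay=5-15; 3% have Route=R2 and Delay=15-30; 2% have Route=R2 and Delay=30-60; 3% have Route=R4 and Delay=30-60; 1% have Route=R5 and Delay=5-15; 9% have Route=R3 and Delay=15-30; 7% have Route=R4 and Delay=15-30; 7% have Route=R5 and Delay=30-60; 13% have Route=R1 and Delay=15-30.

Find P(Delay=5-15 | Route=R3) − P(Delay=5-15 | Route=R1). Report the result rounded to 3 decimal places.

0.186

P(Route=R3) = 0.12 + 0.09 + 0.03 = 0.24; P(Delay=5-15 | Route=R3) = 0.12/0.24 = 0.5000.
P(Route=R1) = 0.11 + 0.13 + 0.11 = 0.35; P(Delay=5-15 | Route=R1) = 0.11/0.35 = 0.3143.
Difference = 0.186.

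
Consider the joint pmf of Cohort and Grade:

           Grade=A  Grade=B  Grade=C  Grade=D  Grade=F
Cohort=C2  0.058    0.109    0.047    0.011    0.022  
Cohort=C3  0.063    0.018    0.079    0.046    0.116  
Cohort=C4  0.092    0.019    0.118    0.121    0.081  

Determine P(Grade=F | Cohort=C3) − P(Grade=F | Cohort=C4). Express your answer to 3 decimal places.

P(Cohort=C3) = 0.063 + 0.018 + 0.079 + 0.046 + 0.116 = 0.322; P(Grade=F | Cohort=C3) = 0.116/0.322 = 0.3602.
P(Cohort=C4) = 0.092 + 0.019 + 0.118 + 0.121 + 0.081 = 0.431; P(Grade=F | Cohort=C4) = 0.081/0.431 = 0.1879.
Difference = 0.172.

0.172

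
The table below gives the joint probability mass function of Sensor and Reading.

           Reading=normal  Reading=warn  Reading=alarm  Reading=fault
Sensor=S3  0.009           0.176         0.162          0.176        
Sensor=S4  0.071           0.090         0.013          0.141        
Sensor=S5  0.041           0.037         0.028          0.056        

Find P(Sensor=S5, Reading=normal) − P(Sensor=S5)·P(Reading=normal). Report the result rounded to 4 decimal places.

0.0214

P(Sensor=S5) = 0.041 + 0.037 + 0.028 + 0.056 = 0.162.
P(Reading=normal) = 0.009 + 0.071 + 0.041 = 0.121.
P(Sensor=S5, Reading=normal) − P(Sensor=S5)P(Reading=normal) = 0.041 − 0.162×0.121 = 0.0214.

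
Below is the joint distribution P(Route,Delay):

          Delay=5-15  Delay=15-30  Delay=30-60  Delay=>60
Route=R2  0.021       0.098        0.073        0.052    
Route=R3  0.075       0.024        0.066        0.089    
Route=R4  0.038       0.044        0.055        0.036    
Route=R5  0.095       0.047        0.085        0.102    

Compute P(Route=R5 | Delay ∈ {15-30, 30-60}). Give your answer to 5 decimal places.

0.26829

P(Delay=15-30) = 0.098 + 0.024 + 0.044 + 0.047 = 0.213.
P(Delay=30-60) = 0.073 + 0.066 + 0.055 + 0.085 = 0.279.
P(Delay ∈ {15-30, 30-60}) = 0.213 + 0.279 = 0.492; P(Route=R5, Delay ∈ {15-30, 30-60}) = 0.047 + 0.085 = 0.132.
P(Route=R5 | Delay ∈ {15-30, 30-60}) = 0.132/0.492 = 0.26829.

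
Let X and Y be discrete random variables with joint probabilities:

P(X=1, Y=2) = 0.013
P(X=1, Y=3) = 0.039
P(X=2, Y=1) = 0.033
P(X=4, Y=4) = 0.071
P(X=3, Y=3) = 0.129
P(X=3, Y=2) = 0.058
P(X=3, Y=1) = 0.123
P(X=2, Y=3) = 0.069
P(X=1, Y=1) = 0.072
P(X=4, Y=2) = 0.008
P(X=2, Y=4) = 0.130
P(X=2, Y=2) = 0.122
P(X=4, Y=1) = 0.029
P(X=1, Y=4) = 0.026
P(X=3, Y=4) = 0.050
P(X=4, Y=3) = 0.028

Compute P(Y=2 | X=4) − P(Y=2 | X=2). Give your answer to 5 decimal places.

-0.28581

P(X=4) = 0.029 + 0.008 + 0.028 + 0.071 = 0.136; P(Y=2 | X=4) = 0.008/0.136 = 0.058824.
P(X=2) = 0.033 + 0.122 + 0.069 + 0.130 = 0.354; P(Y=2 | X=2) = 0.122/0.354 = 0.344633.
Difference = -0.28581.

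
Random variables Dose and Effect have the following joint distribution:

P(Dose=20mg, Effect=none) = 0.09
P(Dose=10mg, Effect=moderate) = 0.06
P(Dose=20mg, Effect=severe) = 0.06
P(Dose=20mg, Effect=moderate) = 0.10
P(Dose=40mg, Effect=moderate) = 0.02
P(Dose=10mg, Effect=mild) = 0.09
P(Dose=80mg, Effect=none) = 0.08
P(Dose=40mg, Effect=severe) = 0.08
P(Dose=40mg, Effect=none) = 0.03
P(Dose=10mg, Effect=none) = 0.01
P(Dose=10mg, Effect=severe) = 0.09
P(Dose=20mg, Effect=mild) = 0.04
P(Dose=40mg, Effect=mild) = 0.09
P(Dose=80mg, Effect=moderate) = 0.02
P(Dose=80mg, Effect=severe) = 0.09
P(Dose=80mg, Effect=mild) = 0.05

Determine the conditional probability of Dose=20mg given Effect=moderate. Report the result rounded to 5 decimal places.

0.50000

P(Effect=moderate) = 0.06 + 0.10 + 0.02 + 0.02 = 0.20.
P(Dose=20mg | Effect=moderate) = 0.10/0.20 = 0.50000.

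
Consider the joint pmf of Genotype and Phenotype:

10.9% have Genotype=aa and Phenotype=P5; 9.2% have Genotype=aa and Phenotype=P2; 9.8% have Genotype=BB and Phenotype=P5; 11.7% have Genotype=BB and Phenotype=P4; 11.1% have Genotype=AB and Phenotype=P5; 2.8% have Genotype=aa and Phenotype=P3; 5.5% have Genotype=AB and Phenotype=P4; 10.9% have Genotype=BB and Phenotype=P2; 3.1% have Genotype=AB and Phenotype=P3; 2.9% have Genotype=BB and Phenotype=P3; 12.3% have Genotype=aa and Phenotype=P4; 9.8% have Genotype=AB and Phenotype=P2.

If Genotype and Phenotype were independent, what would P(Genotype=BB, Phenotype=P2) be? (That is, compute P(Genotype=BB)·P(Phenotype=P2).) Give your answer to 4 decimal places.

P(Genotype=BB) = 0.109 + 0.029 + 0.117 + 0.098 = 0.353.
P(Phenotype=P2) = 0.092 + 0.098 + 0.109 = 0.299.
Product: 0.353 × 0.299 = 0.1055.

0.1055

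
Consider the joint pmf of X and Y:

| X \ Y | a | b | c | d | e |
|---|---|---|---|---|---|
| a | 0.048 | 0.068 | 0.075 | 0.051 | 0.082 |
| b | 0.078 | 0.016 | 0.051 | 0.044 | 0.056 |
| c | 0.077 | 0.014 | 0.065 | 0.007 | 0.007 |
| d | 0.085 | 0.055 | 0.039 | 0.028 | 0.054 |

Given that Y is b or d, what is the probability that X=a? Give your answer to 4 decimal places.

0.4205

P(Y=b) = 0.068 + 0.016 + 0.014 + 0.055 = 0.153.
P(Y=d) = 0.051 + 0.044 + 0.007 + 0.028 = 0.130.
P(Y ∈ {b, d}) = 0.153 + 0.130 = 0.283; P(X=a, Y ∈ {b, d}) = 0.068 + 0.051 = 0.119.
P(X=a | Y ∈ {b, d}) = 0.119/0.283 = 0.4205.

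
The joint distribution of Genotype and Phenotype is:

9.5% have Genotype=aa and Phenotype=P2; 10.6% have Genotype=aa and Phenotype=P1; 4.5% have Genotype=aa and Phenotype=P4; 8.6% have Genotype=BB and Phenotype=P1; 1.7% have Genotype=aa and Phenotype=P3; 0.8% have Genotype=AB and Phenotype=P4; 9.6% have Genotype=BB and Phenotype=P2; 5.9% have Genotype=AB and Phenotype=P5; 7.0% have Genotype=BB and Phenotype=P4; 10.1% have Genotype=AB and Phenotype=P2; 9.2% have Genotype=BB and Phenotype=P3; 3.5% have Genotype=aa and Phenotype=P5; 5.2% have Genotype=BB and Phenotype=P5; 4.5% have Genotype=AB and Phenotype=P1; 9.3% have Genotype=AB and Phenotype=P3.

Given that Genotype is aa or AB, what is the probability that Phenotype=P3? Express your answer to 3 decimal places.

P(Genotype=aa) = 0.106 + 0.095 + 0.017 + 0.045 + 0.035 = 0.298.
P(Genotype=AB) = 0.045 + 0.101 + 0.093 + 0.008 + 0.059 = 0.306.
P(Genotype ∈ {aa, AB}) = 0.298 + 0.306 = 0.604; P(Phenotype=P3, Genotype ∈ {aa, AB}) = 0.017 + 0.093 = 0.110.
P(Phenotype=P3 | Genotype ∈ {aa, AB}) = 0.110/0.604 = 0.182.

0.182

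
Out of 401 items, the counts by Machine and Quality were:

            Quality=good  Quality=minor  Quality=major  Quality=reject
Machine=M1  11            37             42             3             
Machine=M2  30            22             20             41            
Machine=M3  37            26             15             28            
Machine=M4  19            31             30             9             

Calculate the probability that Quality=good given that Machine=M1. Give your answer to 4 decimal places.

Total with Machine=M1: 11 + 37 + 42 + 3 = 93.
P(Quality=good | Machine=M1) = 11/93 = 0.1183.

0.1183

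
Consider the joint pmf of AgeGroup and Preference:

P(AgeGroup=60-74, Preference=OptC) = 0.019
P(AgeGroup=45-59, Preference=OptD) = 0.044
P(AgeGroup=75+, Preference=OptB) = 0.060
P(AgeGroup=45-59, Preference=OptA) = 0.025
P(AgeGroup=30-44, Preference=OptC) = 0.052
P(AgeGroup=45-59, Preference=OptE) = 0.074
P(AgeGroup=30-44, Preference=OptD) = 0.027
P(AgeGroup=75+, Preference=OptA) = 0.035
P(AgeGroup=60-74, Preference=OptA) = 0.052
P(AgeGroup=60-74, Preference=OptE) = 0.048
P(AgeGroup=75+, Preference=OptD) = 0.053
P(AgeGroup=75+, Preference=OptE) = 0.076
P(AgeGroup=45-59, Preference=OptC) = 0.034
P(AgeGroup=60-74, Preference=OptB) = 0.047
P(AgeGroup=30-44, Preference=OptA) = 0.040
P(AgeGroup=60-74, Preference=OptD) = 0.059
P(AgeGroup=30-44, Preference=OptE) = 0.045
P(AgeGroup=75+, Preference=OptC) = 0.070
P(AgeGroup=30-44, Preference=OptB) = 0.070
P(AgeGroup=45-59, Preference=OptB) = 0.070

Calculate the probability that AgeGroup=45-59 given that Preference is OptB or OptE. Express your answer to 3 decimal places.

P(Preference=OptB) = 0.070 + 0.070 + 0.047 + 0.060 = 0.247.
P(Preference=OptE) = 0.045 + 0.074 + 0.048 + 0.076 = 0.243.
P(Preference ∈ {OptB, OptE}) = 0.247 + 0.243 = 0.490; P(AgeGroup=45-59, Preference ∈ {OptB, OptE}) = 0.070 + 0.074 = 0.144.
P(AgeGroup=45-59 | Preference ∈ {OptB, OptE}) = 0.144/0.490 = 0.294.

0.294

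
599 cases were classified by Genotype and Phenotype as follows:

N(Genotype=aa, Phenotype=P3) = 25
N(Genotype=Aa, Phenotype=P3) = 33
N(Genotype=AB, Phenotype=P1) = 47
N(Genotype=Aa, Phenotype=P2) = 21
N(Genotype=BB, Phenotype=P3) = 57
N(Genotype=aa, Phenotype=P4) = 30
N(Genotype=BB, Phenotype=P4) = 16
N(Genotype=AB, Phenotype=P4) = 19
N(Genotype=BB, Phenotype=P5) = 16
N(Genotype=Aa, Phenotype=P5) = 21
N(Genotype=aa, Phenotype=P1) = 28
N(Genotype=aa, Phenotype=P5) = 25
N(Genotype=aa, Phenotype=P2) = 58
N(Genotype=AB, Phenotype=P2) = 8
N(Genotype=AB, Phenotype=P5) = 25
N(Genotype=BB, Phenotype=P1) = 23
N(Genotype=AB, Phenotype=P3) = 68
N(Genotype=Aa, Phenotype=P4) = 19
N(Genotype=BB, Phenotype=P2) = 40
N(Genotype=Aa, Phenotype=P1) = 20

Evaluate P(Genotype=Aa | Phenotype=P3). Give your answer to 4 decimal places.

Total with Phenotype=P3: 33 + 25 + 68 + 57 = 183.
P(Genotype=Aa | Phenotype=P3) = 33/183 = 0.1803.

0.1803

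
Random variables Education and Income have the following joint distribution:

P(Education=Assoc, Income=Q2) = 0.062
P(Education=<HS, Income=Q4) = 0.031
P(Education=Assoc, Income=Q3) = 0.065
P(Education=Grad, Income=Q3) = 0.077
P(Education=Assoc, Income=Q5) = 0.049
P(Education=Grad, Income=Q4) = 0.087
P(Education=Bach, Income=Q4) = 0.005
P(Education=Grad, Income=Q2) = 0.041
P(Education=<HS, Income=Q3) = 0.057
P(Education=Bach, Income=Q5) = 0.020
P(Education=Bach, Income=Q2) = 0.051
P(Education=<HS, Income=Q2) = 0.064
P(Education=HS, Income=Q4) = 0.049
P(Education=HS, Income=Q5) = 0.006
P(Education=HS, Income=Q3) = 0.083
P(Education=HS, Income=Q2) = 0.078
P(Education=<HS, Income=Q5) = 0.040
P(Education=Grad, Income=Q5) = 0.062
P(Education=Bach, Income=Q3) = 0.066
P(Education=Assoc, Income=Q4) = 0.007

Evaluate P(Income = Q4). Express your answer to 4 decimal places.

P(Income=Q4) = 0.031 + 0.049 + 0.007 + 0.005 + 0.087 = 0.179.

0.1790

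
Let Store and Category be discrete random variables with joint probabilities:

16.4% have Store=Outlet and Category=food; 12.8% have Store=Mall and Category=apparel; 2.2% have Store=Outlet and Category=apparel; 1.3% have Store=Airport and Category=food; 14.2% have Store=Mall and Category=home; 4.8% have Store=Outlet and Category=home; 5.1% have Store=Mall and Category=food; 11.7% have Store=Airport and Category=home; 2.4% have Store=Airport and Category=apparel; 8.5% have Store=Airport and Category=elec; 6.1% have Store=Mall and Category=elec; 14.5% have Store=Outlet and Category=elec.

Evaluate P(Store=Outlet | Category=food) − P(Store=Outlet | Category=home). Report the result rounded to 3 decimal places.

P(Category=food) = 0.051 + 0.013 + 0.164 = 0.228; P(Store=Outlet | Category=food) = 0.164/0.228 = 0.7193.
P(Category=home) = 0.142 + 0.117 + 0.048 = 0.307; P(Store=Outlet | Category=home) = 0.048/0.307 = 0.1564.
Difference = 0.563.

0.563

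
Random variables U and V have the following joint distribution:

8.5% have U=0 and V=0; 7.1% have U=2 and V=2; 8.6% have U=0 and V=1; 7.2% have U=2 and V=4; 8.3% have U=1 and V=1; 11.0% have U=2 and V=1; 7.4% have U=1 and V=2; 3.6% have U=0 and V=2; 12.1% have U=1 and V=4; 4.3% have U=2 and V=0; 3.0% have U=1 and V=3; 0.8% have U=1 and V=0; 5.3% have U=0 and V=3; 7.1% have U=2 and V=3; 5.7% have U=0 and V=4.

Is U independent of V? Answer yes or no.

P(U=1) = 0.316 and P(V=4) = 0.250, so their product is 0.07900, but P(U=1, V=4) = 0.121. Since these differ, U and V are not independent.

no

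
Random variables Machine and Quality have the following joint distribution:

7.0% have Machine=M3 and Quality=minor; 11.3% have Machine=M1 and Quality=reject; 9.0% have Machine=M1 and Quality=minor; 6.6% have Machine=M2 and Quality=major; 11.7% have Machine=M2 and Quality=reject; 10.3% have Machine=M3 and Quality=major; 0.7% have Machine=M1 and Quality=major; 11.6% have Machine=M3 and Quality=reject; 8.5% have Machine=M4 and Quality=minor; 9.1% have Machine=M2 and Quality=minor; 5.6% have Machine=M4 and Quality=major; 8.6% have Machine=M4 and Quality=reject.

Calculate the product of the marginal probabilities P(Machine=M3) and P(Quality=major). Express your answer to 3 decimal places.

P(Machine=M3) = 0.070 + 0.103 + 0.116 = 0.289.
P(Quality=major) = 0.007 + 0.066 + 0.103 + 0.056 = 0.232.
Product: 0.289 × 0.232 = 0.067.

0.067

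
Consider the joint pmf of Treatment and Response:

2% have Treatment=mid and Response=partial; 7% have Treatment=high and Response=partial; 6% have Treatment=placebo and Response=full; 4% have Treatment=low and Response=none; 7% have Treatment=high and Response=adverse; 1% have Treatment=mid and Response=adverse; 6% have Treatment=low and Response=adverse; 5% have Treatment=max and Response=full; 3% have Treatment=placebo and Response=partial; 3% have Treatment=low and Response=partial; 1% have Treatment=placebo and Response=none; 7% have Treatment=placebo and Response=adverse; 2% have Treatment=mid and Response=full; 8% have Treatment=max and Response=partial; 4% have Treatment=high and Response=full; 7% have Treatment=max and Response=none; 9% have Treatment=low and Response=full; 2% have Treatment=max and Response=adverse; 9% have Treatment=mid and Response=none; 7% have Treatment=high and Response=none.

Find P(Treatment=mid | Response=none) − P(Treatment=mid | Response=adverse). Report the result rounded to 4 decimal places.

0.2780

P(Response=none) = 0.01 + 0.04 + 0.09 + 0.07 + 0.07 = 0.28; P(Treatment=mid | Response=none) = 0.09/0.28 = 0.32143.
P(Response=adverse) = 0.07 + 0.06 + 0.01 + 0.07 + 0.02 = 0.23; P(Treatment=mid | Response=adverse) = 0.01/0.23 = 0.04348.
Difference = 0.2780.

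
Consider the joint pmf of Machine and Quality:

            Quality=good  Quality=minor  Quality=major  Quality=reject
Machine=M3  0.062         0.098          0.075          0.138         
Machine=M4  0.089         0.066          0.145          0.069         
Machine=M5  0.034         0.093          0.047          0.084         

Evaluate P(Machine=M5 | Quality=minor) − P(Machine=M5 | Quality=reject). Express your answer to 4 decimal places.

P(Quality=minor) = 0.098 + 0.066 + 0.093 = 0.257; P(Machine=M5 | Quality=minor) = 0.093/0.257 = 0.36187.
P(Quality=reject) = 0.138 + 0.069 + 0.084 = 0.291; P(Machine=M5 | Quality=reject) = 0.084/0.291 = 0.28866.
Difference = 0.0732.

0.0732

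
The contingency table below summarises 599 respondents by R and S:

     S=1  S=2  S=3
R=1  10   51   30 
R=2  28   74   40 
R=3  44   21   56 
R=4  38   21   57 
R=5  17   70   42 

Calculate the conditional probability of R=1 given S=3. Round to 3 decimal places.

Total with S=3: 30 + 40 + 56 + 57 + 42 = 225.
P(R=1 | S=3) = 30/225 = 0.133.

0.133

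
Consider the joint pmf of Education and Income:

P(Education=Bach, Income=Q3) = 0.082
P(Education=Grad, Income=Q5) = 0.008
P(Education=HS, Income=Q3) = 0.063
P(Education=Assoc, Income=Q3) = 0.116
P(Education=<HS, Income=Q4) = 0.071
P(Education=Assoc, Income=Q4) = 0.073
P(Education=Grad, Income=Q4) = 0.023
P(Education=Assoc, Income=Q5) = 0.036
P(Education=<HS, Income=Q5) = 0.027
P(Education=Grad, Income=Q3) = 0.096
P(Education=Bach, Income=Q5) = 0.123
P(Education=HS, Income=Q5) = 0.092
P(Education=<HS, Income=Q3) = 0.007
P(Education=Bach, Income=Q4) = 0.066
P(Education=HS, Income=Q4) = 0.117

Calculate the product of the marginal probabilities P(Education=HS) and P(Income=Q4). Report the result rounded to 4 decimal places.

P(Education=HS) = 0.063 + 0.117 + 0.092 = 0.272.
P(Income=Q4) = 0.071 + 0.117 + 0.073 + 0.066 + 0.023 = 0.350.
Product: 0.272 × 0.350 = 0.0952.

0.0952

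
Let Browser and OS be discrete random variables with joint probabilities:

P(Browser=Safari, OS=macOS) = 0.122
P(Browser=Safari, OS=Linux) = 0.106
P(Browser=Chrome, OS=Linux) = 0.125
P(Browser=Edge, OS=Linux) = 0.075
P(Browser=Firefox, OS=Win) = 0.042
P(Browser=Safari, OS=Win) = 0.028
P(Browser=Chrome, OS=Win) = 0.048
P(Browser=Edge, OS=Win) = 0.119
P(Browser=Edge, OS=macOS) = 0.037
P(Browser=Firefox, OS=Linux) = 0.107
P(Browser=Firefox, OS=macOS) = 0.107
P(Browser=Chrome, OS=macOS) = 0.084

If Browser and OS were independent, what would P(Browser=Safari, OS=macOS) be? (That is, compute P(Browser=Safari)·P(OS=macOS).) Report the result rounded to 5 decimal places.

0.08960

P(Browser=Safari) = 0.028 + 0.122 + 0.106 = 0.256.
P(OS=macOS) = 0.084 + 0.107 + 0.122 + 0.037 = 0.350.
Product: 0.256 × 0.350 = 0.08960.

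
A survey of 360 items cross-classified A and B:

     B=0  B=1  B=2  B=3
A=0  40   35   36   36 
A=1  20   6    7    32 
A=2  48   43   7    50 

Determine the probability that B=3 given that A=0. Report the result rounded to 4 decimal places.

0.2449

Total with A=0: 40 + 35 + 36 + 36 = 147.
P(B=3 | A=0) = 36/147 = 0.2449.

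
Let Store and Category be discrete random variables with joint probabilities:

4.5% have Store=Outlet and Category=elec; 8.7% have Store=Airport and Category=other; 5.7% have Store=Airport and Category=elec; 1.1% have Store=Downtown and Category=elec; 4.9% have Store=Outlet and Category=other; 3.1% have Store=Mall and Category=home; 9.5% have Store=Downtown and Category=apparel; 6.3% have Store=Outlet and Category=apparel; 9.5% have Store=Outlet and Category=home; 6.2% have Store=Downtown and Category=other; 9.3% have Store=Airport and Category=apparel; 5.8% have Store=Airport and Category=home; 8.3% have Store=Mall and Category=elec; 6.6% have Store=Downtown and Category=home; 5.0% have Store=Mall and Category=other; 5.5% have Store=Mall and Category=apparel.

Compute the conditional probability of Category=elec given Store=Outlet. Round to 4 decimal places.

0.1786

P(Store=Outlet) = 0.063 + 0.045 + 0.095 + 0.049 = 0.252.
P(Category=elec | Store=Outlet) = 0.045/0.252 = 0.1786.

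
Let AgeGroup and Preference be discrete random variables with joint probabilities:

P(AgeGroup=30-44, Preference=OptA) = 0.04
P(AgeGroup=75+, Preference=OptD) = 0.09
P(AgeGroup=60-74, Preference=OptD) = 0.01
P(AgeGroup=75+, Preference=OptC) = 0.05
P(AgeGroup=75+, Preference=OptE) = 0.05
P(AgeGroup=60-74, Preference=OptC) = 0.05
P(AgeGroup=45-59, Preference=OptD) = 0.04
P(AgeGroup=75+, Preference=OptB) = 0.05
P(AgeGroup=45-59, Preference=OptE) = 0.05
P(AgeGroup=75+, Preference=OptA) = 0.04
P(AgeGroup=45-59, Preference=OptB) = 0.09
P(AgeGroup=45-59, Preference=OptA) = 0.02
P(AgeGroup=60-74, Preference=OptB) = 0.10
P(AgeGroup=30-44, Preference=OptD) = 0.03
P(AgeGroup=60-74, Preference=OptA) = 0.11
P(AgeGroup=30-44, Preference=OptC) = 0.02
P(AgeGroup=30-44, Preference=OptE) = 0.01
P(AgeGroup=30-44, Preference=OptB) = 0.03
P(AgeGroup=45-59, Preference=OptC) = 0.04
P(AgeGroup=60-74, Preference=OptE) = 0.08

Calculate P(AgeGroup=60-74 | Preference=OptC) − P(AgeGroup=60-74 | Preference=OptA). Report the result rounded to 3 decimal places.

P(Preference=OptC) = 0.02 + 0.04 + 0.05 + 0.05 = 0.16; P(AgeGroup=60-74 | Preference=OptC) = 0.05/0.16 = 0.3125.
P(Preference=OptA) = 0.04 + 0.02 + 0.11 + 0.04 = 0.21; P(AgeGroup=60-74 | Preference=OptA) = 0.11/0.21 = 0.5238.
Difference = -0.211.

-0.211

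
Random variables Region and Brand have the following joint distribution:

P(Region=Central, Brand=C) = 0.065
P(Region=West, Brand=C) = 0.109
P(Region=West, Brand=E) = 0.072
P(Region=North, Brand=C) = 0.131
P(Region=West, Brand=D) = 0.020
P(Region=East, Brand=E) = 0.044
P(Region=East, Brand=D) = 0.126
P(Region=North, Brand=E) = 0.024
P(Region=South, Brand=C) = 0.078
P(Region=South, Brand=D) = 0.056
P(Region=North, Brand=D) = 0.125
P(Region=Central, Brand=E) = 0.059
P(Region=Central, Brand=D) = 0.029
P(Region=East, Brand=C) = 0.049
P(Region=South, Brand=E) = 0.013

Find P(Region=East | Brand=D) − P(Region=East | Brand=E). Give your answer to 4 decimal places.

0.1464

P(Brand=D) = 0.125 + 0.056 + 0.126 + 0.020 + 0.029 = 0.356; P(Region=East | Brand=D) = 0.126/0.356 = 0.35393.
P(Brand=E) = 0.024 + 0.013 + 0.044 + 0.072 + 0.059 = 0.212; P(Region=East | Brand=E) = 0.044/0.212 = 0.20755.
Difference = 0.1464.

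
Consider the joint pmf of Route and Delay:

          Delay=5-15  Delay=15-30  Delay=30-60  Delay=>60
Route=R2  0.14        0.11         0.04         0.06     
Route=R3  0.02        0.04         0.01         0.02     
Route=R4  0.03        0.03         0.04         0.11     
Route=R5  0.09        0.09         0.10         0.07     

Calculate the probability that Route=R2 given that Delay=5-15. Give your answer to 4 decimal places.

P(Delay=5-15) = 0.14 + 0.02 + 0.03 + 0.09 = 0.28.
P(Route=R2 | Delay=5-15) = 0.14/0.28 = 0.5000.

0.5000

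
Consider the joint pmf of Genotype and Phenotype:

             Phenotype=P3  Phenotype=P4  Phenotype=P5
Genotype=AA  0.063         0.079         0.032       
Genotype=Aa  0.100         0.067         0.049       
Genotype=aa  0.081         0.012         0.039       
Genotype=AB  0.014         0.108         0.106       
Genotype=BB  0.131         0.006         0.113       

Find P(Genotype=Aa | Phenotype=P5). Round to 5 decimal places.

0.14454

P(Phenotype=P5) = 0.032 + 0.049 + 0.039 + 0.106 + 0.113 = 0.339.
P(Genotype=Aa | Phenotype=P5) = 0.049/0.339 = 0.14454.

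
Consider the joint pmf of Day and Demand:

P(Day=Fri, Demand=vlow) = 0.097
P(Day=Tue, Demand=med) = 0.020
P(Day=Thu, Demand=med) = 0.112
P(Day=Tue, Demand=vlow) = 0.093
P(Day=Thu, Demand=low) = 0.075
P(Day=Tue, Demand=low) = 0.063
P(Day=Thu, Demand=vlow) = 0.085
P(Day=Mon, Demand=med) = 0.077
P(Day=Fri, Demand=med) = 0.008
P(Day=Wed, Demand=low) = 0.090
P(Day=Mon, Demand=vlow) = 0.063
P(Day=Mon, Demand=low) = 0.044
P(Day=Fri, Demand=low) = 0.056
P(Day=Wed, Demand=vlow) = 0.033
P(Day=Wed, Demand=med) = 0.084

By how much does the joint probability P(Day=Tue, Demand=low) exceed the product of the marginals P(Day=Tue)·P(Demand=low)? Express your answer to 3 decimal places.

P(Day=Tue) = 0.093 + 0.063 + 0.020 = 0.176.
P(Demand=low) = 0.044 + 0.063 + 0.090 + 0.075 + 0.056 = 0.328.
P(Day=Tue, Demand=low) − P(Day=Tue)P(Demand=low) = 0.063 − 0.176×0.328 = 0.005.

0.005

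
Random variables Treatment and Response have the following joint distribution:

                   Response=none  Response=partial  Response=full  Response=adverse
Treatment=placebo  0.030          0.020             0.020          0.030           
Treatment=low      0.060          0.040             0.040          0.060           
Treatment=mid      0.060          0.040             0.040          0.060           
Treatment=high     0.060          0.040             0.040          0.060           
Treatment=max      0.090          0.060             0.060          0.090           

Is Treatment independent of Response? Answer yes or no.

yes

Every cell satisfies P(Treatment,Response) = P(Treatment)·P(Response). For instance P(Treatment=low) = 0.200, P(Response=full) = 0.200, and 0.200×0.200 = 0.040 matches the joint entry. So Treatment and Response are independent.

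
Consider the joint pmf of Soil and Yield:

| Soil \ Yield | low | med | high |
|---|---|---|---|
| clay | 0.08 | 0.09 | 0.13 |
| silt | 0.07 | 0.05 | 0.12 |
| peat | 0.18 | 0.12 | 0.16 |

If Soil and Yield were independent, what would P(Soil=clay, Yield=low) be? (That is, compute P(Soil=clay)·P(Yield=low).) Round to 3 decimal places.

P(Soil=clay) = 0.08 + 0.09 + 0.13 = 0.30.
P(Yield=low) = 0.08 + 0.07 + 0.18 = 0.33.
Product: 0.30 × 0.33 = 0.099.

0.099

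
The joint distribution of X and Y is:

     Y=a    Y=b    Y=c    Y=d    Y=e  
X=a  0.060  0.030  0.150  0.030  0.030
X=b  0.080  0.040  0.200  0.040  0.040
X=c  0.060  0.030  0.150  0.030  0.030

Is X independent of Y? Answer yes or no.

yes

Every cell satisfies P(X,Y) = P(X)·P(Y). For instance P(X=c) = 0.300, P(Y=b) = 0.100, and 0.300×0.100 = 0.030 matches the joint entry. So X and Y are independent.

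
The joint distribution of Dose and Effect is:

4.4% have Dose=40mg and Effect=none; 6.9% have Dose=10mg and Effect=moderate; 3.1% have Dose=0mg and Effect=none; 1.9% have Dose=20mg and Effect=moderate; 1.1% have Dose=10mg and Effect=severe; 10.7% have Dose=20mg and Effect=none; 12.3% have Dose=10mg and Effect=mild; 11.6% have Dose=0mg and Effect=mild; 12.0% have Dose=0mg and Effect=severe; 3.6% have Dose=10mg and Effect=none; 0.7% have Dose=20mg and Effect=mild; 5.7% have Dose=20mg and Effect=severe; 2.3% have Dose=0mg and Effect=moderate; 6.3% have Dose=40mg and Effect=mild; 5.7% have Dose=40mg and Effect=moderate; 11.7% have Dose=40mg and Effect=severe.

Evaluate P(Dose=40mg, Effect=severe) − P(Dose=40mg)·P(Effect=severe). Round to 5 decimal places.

P(Dose=40mg) = 0.044 + 0.063 + 0.057 + 0.117 = 0.281.
P(Effect=severe) = 0.120 + 0.011 + 0.057 + 0.117 = 0.305.
P(Dose=40mg, Effect=severe) − P(Dose=40mg)P(Effect=severe) = 0.117 − 0.281×0.305 = 0.03130.

0.03130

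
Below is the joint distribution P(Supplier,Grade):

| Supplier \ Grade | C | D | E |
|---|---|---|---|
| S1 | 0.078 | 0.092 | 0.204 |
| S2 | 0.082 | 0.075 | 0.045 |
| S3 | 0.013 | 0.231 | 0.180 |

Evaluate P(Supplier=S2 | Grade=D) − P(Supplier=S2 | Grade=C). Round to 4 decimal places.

P(Grade=D) = 0.092 + 0.075 + 0.231 = 0.398; P(Supplier=S2 | Grade=D) = 0.075/0.398 = 0.18844.
P(Grade=C) = 0.078 + 0.082 + 0.013 = 0.173; P(Supplier=S2 | Grade=C) = 0.082/0.173 = 0.47399.
Difference = -0.2855.

-0.2855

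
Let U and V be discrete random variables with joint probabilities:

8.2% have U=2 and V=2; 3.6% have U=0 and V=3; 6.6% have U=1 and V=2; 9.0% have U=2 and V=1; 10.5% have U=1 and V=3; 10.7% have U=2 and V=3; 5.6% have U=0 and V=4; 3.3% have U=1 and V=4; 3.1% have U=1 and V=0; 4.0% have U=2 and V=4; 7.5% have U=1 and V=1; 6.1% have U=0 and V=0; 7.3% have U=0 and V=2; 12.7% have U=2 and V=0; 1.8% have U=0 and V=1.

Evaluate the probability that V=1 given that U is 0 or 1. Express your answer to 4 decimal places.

P(U=0) = 0.061 + 0.018 + 0.073 + 0.036 + 0.056 = 0.244.
P(U=1) = 0.031 + 0.075 + 0.066 + 0.105 + 0.033 = 0.310.
P(U ∈ {0, 1}) = 0.244 + 0.310 = 0.554; P(V=1, U ∈ {0, 1}) = 0.018 + 0.075 = 0.093.
P(V=1 | U ∈ {0, 1}) = 0.093/0.554 = 0.1679.

0.1679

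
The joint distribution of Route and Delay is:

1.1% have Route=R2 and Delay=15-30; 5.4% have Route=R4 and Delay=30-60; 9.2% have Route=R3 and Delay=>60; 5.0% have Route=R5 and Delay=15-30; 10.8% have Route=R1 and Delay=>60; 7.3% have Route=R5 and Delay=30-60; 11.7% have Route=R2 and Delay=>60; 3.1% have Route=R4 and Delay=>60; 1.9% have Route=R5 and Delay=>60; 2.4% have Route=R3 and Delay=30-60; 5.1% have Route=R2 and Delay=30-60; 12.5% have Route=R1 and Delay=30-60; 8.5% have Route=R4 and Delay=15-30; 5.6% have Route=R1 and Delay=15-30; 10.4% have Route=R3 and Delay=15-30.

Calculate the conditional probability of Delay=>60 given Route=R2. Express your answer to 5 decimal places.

0.65363

P(Route=R2) = 0.011 + 0.051 + 0.117 = 0.179.
P(Delay=>60 | Route=R2) = 0.117/0.179 = 0.65363.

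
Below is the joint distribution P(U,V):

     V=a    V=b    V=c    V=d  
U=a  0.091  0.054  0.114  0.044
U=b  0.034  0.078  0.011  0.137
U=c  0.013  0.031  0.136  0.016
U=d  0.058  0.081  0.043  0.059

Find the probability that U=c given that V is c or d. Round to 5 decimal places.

0.27143

P(V=c) = 0.114 + 0.011 + 0.136 + 0.043 = 0.304.
P(V=d) = 0.044 + 0.137 + 0.016 + 0.059 = 0.256.
P(V ∈ {c, d}) = 0.304 + 0.256 = 0.560; P(U=c, V ∈ {c, d}) = 0.136 + 0.016 = 0.152.
P(U=c | V ∈ {c, d}) = 0.152/0.560 = 0.27143.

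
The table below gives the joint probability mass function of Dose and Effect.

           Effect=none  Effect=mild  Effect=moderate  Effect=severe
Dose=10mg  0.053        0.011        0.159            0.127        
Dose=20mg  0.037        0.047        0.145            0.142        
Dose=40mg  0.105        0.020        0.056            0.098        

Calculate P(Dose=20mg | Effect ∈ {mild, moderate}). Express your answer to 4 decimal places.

0.4384

P(Effect=mild) = 0.011 + 0.047 + 0.020 = 0.078.
P(Effect=moderate) = 0.159 + 0.145 + 0.056 = 0.360.
P(Effect ∈ {mild, moderate}) = 0.078 + 0.360 = 0.438; P(Dose=20mg, Effect ∈ {mild, moderate}) = 0.047 + 0.145 = 0.192.
P(Dose=20mg | Effect ∈ {mild, moderate}) = 0.192/0.438 = 0.4384.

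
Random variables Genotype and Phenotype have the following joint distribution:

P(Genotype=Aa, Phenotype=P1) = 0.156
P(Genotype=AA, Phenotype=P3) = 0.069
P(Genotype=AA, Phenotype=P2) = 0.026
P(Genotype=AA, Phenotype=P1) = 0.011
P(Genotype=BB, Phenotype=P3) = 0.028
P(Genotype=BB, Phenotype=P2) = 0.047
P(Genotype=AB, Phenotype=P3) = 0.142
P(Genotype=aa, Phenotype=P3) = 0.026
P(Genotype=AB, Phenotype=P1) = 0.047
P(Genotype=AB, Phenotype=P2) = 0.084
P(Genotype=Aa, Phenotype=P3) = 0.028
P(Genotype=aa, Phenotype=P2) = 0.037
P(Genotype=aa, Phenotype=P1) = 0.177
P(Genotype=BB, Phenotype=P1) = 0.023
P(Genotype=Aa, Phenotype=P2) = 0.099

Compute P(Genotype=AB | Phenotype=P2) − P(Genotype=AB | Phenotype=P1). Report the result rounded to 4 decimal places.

0.1732

P(Phenotype=P2) = 0.026 + 0.099 + 0.037 + 0.084 + 0.047 = 0.293; P(Genotype=AB | Phenotype=P2) = 0.084/0.293 = 0.28669.
P(Phenotype=P1) = 0.011 + 0.156 + 0.177 + 0.047 + 0.023 = 0.414; P(Genotype=AB | Phenotype=P1) = 0.047/0.414 = 0.11353.
Difference = 0.1732.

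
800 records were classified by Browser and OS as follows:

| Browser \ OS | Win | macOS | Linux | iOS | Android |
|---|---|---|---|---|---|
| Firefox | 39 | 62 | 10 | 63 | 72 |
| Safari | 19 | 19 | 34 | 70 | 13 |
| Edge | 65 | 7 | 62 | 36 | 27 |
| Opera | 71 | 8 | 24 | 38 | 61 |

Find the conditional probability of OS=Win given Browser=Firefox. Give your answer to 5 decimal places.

Total with Browser=Firefox: 39 + 62 + 10 + 63 + 72 = 246.
P(OS=Win | Browser=Firefox) = 39/246 = 0.15854.

0.15854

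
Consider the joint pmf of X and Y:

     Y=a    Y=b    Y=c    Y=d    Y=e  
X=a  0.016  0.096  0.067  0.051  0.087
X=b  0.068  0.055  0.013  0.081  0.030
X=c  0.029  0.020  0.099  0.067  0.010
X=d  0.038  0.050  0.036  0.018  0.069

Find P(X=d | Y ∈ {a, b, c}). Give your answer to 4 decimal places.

0.2112

P(Y=a) = 0.016 + 0.068 + 0.029 + 0.038 = 0.151.
P(Y=b) = 0.096 + 0.055 + 0.020 + 0.050 = 0.221.
P(Y=c) = 0.067 + 0.013 + 0.099 + 0.036 = 0.215.
P(Y ∈ {a, b, c}) = 0.151 + 0.221 + 0.215 = 0.587; P(X=d, Y ∈ {a, b, c}) = 0.038 + 0.050 + 0.036 = 0.124.
P(X=d | Y ∈ {a, b, c}) = 0.124/0.587 = 0.2112.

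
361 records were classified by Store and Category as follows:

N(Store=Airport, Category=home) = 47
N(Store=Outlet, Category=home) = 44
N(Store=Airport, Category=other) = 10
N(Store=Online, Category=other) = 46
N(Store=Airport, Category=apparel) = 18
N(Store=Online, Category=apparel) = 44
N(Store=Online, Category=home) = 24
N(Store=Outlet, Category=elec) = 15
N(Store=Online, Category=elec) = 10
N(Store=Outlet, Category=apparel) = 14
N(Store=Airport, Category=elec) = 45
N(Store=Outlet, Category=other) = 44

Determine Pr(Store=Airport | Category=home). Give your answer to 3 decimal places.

0.409

Total with Category=home: 47 + 44 + 24 = 115.
P(Store=Airport | Category=home) = 47/115 = 0.409.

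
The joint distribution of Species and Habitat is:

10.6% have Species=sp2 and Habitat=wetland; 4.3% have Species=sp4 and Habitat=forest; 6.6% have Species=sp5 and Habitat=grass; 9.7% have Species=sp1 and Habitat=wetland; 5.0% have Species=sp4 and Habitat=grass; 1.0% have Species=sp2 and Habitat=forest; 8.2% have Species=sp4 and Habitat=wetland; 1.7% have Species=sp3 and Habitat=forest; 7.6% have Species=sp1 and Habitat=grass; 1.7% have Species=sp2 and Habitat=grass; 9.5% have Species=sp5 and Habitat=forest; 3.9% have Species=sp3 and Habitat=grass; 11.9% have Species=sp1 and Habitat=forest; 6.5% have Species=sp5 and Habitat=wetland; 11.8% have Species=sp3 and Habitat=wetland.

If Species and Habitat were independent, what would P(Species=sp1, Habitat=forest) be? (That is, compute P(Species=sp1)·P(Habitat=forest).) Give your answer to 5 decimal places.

0.08293

P(Species=sp1) = 0.119 + 0.076 + 0.097 = 0.292.
P(Habitat=forest) = 0.119 + 0.010 + 0.017 + 0.043 + 0.095 = 0.284.
Product: 0.292 × 0.284 = 0.08293.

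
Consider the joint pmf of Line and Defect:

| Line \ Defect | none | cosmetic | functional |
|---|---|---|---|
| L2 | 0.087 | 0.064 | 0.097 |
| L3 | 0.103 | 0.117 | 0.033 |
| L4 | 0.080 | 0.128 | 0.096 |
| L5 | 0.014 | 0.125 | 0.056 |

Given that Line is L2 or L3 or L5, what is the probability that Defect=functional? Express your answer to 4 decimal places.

P(Line=L2) = 0.087 + 0.064 + 0.097 = 0.248.
P(Line=L3) = 0.103 + 0.117 + 0.033 = 0.253.
P(Line=L5) = 0.014 + 0.125 + 0.056 = 0.195.
P(Line ∈ {L2, L3, L5}) = 0.248 + 0.253 + 0.195 = 0.696; P(Defect=functional, Line ∈ {L2, L3, L5}) = 0.097 + 0.033 + 0.056 = 0.186.
P(Defect=functional | Line ∈ {L2, L3, L5}) = 0.186/0.696 = 0.2672.

0.2672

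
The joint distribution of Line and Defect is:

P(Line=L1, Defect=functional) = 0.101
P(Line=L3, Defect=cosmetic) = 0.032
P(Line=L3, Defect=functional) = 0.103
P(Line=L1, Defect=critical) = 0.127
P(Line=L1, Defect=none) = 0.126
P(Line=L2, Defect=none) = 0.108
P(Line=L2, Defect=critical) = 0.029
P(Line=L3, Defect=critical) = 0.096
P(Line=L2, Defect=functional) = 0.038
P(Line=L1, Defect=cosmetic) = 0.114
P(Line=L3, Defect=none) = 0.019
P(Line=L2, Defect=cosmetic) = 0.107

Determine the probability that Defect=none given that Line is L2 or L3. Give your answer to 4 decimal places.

P(Line=L2) = 0.108 + 0.107 + 0.038 + 0.029 = 0.282.
P(Line=L3) = 0.019 + 0.032 + 0.103 + 0.096 = 0.250.
P(Line ∈ {L2, L3}) = 0.282 + 0.250 = 0.532; P(Defect=none, Line ∈ {L2, L3}) = 0.108 + 0.019 = 0.127.
P(Defect=none | Line ∈ {L2, L3}) = 0.127/0.532 = 0.2387.

0.2387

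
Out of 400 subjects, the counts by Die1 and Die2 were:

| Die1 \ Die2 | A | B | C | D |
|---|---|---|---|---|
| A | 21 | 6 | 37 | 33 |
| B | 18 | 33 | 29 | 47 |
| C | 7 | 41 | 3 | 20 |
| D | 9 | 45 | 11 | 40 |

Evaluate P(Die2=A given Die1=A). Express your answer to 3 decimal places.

Total with Die1=A: 21 + 6 + 37 + 33 = 97.
P(Die2=A | Die1=A) = 21/97 = 0.216.

0.216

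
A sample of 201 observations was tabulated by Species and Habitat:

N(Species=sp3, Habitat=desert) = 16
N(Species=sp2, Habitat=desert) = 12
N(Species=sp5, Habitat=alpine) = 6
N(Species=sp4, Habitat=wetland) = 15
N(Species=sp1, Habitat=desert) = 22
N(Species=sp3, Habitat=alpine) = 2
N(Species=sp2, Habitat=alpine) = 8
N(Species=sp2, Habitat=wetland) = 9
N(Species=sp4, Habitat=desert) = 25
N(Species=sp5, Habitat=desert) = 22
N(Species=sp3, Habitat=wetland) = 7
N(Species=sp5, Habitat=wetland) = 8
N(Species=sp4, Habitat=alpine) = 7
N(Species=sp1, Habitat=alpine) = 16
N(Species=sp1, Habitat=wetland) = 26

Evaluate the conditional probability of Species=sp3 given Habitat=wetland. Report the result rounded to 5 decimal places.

0.10769

Total with Habitat=wetland: 26 + 9 + 7 + 15 + 8 = 65.
P(Species=sp3 | Habitat=wetland) = 7/65 = 0.10769.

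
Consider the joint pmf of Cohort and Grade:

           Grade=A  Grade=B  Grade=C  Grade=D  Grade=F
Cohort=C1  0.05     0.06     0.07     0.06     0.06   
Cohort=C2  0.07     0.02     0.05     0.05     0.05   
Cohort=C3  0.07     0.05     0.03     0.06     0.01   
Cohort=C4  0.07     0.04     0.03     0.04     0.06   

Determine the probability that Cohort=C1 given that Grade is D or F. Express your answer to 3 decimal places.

0.308

P(Grade=D) = 0.06 + 0.05 + 0.06 + 0.04 = 0.21.
P(Grade=F) = 0.06 + 0.05 + 0.01 + 0.06 = 0.18.
P(Grade ∈ {D, F}) = 0.21 + 0.18 = 0.39; P(Cohort=C1, Grade ∈ {D, F}) = 0.06 + 0.06 = 0.12.
P(Cohort=C1 | Grade ∈ {D, F}) = 0.12/0.39 = 0.308.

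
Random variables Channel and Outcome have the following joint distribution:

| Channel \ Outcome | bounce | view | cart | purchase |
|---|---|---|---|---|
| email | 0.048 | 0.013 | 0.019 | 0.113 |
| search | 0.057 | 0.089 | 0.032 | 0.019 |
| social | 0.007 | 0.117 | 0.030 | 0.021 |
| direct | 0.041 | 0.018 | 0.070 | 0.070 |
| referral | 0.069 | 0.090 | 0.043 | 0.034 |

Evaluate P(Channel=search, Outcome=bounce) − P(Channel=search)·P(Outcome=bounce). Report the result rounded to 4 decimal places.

P(Channel=search) = 0.057 + 0.089 + 0.032 + 0.019 = 0.197.
P(Outcome=bounce) = 0.048 + 0.057 + 0.007 + 0.041 + 0.069 = 0.222.
P(Channel=search, Outcome=bounce) − P(Channel=search)P(Outcome=bounce) = 0.057 − 0.197×0.222 = 0.0133.

0.0133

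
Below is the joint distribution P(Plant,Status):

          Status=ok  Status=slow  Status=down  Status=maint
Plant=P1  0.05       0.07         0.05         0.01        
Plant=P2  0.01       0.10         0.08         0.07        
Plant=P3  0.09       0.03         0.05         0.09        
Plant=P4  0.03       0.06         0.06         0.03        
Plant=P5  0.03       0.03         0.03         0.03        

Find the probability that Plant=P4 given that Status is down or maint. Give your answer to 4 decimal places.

0.1800

P(Status=down) = 0.05 + 0.08 + 0.05 + 0.06 + 0.03 = 0.27.
P(Status=maint) = 0.01 + 0.07 + 0.09 + 0.03 + 0.03 = 0.23.
P(Status ∈ {down, maint}) = 0.27 + 0.23 = 0.50; P(Plant=P4, Status ∈ {down, maint}) = 0.06 + 0.03 = 0.09.
P(Plant=P4 | Status ∈ {down, maint}) = 0.09/0.50 = 0.1800.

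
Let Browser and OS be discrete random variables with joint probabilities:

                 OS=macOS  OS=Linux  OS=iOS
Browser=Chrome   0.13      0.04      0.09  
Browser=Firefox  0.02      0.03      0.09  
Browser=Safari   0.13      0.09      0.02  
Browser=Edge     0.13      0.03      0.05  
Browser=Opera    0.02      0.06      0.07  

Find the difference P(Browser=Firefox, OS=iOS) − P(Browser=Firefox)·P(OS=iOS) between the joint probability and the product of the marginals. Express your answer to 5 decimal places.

0.04520

P(Browser=Firefox) = 0.02 + 0.03 + 0.09 = 0.14.
P(OS=iOS) = 0.09 + 0.09 + 0.02 + 0.05 + 0.07 = 0.32.
P(Browser=Firefox, OS=iOS) − P(Browser=Firefox)P(OS=iOS) = 0.09 − 0.14×0.32 = 0.04520.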